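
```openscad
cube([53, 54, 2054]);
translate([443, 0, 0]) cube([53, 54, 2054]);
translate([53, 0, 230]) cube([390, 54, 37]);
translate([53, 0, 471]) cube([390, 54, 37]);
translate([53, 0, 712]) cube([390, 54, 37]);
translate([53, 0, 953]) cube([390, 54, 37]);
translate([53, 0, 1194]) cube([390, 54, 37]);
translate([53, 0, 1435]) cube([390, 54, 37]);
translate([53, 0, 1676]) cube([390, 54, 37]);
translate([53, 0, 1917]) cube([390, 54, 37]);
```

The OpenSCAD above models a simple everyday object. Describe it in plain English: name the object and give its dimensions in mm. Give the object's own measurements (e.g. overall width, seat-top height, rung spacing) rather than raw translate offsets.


A straight ladder. Two 53×54 mm vertical rails, 2054 mm tall, stand 496 mm apart (outside-to-outside) with their front faces coplanar on the −y side. 8 rungs, each 54 mm deep and 37 mm tall, span between the inner faces of the rails, front faces flush with the rails. The lowest rung's underside is at z = 230 mm and rungs are spaced 241 mm apart (underside to underside).


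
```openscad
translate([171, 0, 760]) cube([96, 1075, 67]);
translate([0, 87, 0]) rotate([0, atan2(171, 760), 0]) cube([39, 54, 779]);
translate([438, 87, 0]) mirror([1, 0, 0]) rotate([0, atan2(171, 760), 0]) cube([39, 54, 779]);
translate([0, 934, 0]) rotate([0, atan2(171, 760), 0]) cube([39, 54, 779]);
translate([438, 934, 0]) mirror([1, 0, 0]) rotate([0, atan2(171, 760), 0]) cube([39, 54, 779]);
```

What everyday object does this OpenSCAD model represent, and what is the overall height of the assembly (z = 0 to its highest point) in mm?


A sawhorse. The overall height is 827 mm.

A beam across two mirrored pairs of raked legs — a sawhorse. The beam's underside is at z = 760 (matching the legs' vertical rise in atan2(171, 760)) and the beam is 67 mm tall, so its top is at 760 + 67 = 827 mm. The raked legs top out at the beam's underside, so that is the highest point.


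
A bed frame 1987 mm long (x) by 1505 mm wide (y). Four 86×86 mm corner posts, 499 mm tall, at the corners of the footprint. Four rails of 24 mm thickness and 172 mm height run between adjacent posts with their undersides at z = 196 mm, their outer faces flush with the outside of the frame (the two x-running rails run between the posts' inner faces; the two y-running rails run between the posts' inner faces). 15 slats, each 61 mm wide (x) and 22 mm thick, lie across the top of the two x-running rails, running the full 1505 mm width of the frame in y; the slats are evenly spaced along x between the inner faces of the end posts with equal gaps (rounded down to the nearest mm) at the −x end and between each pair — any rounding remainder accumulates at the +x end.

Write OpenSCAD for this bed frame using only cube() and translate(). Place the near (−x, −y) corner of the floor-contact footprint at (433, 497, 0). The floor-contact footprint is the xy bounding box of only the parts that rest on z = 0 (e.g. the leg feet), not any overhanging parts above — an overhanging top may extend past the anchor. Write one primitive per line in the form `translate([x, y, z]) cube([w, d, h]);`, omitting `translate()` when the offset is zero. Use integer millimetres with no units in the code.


translate([433, 497, 0]) cube([86, 86, 499]);
translate([433, 1916, 0]) cube([86, 86, 499]);
translate([2334, 497, 0]) cube([86, 86, 499]);
translate([2334, 1916, 0]) cube([86, 86, 499]);
translate([519, 497, 196]) cube([1815, 24, 172]);
translate([519, 1978, 196]) cube([1815, 24, 172]);
translate([433, 583, 196]) cube([24, 1333, 172]);
translate([2396, 583, 196]) cube([24, 1333, 172]);
translate([575, 497, 368]) cube([61, 1505, 22]);
translate([692, 497, 368]) cube([61, 1505, 22]);
translate([809, 497, 368]) cube([61, 1505, 22]);
translate([926, 497, 368]) cube([61, 1505, 22]);
translate([1043, 497, 368]) cube([61, 1505, 22]);
translate([1160, 497, 368]) cube([61, 1505, 22]);
translate([1277, 497, 368]) cube([61, 1505, 22]);
translate([1394, 497, 368]) cube([61, 1505, 22]);
translate([1511, 497, 368]) cube([61, 1505, 22]);
translate([1628, 497, 368]) cube([61, 1505, 22]);
translate([1745, 497, 368]) cube([61, 1505, 22]);
translate([1862, 497, 368]) cube([61, 1505, 22]);
translate([1979, 497, 368]) cube([61, 1505, 22]);
translate([2096, 497, 368]) cube([61, 1505, 22]);
translate([2213, 497, 368]) cube([61, 1505, 22]);


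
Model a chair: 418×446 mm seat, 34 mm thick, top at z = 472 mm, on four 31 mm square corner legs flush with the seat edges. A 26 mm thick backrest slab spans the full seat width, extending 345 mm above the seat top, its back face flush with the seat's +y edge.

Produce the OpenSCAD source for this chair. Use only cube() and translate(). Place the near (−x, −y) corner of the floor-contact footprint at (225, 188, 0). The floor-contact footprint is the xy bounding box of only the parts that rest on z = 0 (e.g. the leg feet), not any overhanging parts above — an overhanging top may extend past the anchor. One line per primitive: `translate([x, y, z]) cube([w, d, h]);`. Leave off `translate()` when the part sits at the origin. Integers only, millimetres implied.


translate([225, 188, 438]) cube([418, 446, 34]);
translate([225, 188, 0]) cube([31, 31, 438]);
translate([612, 188, 0]) cube([31, 31, 438]);
translate([225, 603, 0]) cube([31, 31, 438]);
translate([612, 603, 0]) cube([31, 31, 438]);
translate([225, 608, 472]) cube([418, 26, 345]);


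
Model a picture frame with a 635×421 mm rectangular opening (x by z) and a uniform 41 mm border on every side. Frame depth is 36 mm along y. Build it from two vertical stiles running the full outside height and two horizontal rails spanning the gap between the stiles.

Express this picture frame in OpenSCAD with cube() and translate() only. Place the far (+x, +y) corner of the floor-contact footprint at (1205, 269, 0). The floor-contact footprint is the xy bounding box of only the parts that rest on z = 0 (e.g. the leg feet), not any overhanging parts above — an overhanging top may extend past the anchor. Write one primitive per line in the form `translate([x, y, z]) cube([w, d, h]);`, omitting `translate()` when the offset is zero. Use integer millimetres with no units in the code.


translate([488, 233, 0]) cube([41, 36, 503]);
translate([1164, 233, 0]) cube([41, 36, 503]);
translate([529, 233, 0]) cube([635, 36, 41]);
translate([529, 233, 462]) cube([635, 36, 41]);


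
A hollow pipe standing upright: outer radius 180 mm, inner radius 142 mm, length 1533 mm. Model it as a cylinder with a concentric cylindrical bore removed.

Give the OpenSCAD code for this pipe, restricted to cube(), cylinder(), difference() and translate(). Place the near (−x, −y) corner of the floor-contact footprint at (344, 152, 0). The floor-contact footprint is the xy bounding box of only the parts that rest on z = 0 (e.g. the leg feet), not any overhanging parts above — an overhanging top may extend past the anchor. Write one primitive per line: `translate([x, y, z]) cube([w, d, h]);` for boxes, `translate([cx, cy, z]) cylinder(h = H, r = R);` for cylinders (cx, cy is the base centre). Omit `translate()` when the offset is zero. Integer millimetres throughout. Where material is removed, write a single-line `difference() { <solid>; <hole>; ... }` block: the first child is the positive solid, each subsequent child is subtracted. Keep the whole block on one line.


difference() { translate([524, 332, 0]) cylinder(h = 1533, r = 180); translate([524, 332, 0]) cylinder(h = 1533, r = 142); }


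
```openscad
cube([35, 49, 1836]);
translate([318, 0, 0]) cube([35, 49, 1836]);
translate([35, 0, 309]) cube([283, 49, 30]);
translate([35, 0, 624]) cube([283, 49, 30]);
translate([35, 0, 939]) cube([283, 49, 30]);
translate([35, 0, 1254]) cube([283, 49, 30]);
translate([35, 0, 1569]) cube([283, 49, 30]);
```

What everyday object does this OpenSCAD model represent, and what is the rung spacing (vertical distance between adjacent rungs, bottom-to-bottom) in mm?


A ladder. The rung spacing is 315 mm.

Two tall 35×49 posts with 5 short bars between them — a ladder. Adjacent rungs sit at z = 309 and z = 624, so the spacing is 624 − 309 = 315 mm.


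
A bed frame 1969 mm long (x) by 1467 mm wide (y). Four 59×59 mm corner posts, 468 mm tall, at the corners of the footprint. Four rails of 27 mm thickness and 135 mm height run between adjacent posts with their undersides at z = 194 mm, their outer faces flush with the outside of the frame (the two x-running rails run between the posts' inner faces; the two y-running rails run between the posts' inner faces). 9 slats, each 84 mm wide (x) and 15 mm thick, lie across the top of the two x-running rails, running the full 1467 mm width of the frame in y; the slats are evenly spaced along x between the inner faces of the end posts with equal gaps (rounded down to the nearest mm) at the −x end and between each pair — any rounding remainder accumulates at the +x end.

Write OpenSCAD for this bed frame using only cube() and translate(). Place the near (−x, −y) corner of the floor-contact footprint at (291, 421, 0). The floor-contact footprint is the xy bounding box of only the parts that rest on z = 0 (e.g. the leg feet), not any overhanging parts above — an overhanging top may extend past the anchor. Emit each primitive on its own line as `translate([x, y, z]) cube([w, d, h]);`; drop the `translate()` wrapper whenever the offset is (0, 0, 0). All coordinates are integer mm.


// slat z = rail_z + rail_h = 194 + 135 = 329
// slat gap = ⌊(1851 − 9·84) / 10⌋ = 109
translate([291, 421, 0]) cube([59, 59, 468]);
translate([291, 1829, 0]) cube([59, 59, 468]);
translate([2201, 421, 0]) cube([59, 59, 468]);
translate([2201, 1829, 0]) cube([59, 59, 468]);
translate([350, 421, 194]) cube([1851, 27, 135]);
translate([350, 1861, 194]) cube([1851, 27, 135]);
translate([291, 480, 194]) cube([27, 1349, 135]);
translate([2233, 480, 194]) cube([27, 1349, 135]);
translate([459, 421, 329]) cube([84, 1467, 15]);
translate([652, 421, 329]) cube([84, 1467, 15]);
translate([845, 421, 329]) cube([84, 1467, 15]);
translate([1038, 421, 329]) cube([84, 1467, 15]);
translate([1231, 421, 329]) cube([84, 1467, 15]);
translate([1424, 421, 329]) cube([84, 1467, 15]);
translate([1617, 421, 329]) cube([84, 1467, 15]);
translate([1810, 421, 329]) cube([84, 1467, 15]);
translate([2003, 421, 329]) cube([84, 1467, 15]);


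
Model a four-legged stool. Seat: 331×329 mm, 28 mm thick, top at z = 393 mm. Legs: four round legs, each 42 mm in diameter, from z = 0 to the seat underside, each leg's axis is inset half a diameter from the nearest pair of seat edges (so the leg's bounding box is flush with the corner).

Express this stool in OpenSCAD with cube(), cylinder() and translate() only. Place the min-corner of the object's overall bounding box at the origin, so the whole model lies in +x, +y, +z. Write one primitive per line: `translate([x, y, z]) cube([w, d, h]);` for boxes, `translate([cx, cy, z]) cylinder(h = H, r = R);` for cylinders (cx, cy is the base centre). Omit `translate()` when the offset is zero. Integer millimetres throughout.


// leg_h = 393 - 28 = 365
translate([0, 0, 365]) cube([331, 329, 28]);
translate([21, 21, 0]) cylinder(h = 365, r = 21);
translate([310, 21, 0]) cylinder(h = 365, r = 21);
translate([21, 308, 0]) cylinder(h = 365, r = 21);
translate([310, 308, 0]) cylinder(h = 365, r = 21);


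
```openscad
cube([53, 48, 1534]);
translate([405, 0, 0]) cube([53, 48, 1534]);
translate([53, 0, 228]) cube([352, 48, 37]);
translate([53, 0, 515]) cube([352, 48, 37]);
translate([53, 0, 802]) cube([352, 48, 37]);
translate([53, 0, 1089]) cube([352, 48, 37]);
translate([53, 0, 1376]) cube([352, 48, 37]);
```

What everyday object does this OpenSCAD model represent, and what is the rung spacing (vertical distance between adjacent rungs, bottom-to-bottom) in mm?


A ladder. The rung spacing is 287 mm.

Two tall 53×48 posts with 5 short bars between them — a ladder. Adjacent rungs sit at z = 228 and z = 515, so the spacing is 515 − 228 = 287 mm.


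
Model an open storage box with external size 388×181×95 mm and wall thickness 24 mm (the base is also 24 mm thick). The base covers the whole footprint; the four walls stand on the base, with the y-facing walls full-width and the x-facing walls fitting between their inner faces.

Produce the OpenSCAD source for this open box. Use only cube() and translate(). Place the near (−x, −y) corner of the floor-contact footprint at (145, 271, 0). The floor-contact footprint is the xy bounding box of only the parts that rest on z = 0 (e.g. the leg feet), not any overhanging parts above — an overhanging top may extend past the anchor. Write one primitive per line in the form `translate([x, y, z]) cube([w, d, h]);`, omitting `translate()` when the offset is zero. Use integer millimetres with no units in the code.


translate([145, 271, 0]) cube([388, 181, 24]);
translate([145, 271, 24]) cube([388, 24, 71]);
translate([145, 428, 24]) cube([388, 24, 71]);
translate([145, 295, 24]) cube([24, 133, 71]);
translate([509, 295, 24]) cube([24, 133, 71]);


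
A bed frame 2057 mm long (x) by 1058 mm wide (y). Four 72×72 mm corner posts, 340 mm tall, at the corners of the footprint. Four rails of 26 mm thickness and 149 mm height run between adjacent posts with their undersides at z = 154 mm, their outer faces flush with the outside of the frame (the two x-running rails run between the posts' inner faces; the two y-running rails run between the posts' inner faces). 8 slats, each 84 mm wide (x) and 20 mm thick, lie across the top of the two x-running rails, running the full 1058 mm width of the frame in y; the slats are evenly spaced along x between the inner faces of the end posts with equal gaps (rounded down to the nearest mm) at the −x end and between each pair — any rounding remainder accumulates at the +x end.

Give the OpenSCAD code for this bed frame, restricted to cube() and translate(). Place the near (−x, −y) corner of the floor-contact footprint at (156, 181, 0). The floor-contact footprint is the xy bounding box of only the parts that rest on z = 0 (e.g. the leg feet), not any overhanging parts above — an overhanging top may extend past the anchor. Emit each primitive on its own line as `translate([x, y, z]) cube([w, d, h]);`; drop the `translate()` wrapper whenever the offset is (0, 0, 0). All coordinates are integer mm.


translate([156, 181, 0]) cube([72, 72, 340]);
translate([156, 1167, 0]) cube([72, 72, 340]);
translate([2141, 181, 0]) cube([72, 72, 340]);
translate([2141, 1167, 0]) cube([72, 72, 340]);
translate([228, 181, 154]) cube([1913, 26, 149]);
translate([228, 1213, 154]) cube([1913, 26, 149]);
translate([156, 253, 154]) cube([26, 914, 149]);
translate([2187, 253, 154]) cube([26, 914, 149]);
translate([365, 181, 303]) cube([84, 1058, 20]);
translate([586, 181, 303]) cube([84, 1058, 20]);
translate([807, 181, 303]) cube([84, 1058, 20]);
translate([1028, 181, 303]) cube([84, 1058, 20]);
translate([1249, 181, 303]) cube([84, 1058, 20]);
translate([1470, 181, 303]) cube([84, 1058, 20]);
translate([1691, 181, 303]) cube([84, 1058, 20]);
translate([1912, 181, 303]) cube([84, 1058, 20]);


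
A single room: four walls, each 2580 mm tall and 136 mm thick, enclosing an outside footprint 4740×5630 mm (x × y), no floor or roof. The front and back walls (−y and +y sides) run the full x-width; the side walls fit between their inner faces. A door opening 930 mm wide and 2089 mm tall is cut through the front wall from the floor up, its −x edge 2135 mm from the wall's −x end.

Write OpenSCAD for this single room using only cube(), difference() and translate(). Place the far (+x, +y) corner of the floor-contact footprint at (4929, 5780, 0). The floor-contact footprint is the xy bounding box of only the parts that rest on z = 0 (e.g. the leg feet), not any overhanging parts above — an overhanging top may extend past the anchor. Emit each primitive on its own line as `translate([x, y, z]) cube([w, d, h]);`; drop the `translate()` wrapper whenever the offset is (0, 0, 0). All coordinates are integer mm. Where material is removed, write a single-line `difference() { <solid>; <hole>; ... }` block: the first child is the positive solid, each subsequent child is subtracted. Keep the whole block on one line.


difference() { translate([189, 150, 0]) cube([4740, 136, 2580]); translate([2324, 150, 0]) cube([930, 136, 2089]); }
translate([189, 5644, 0]) cube([4740, 136, 2580]);
translate([189, 286, 0]) cube([136, 5358, 2580]);
translate([4793, 286, 0]) cube([136, 5358, 2580]);


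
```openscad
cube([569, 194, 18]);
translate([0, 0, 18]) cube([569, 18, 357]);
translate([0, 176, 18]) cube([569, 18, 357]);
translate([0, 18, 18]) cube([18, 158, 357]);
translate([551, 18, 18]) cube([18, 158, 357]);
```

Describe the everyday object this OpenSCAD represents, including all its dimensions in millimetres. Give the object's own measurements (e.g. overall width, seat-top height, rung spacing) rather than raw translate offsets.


An open-topped rectangular box: outside dimensions 569×194×375 mm, with a uniform wall and base thickness of 18 mm. The base is a full 569×194 slab on the floor; four walls sit on top of the base. The front and back walls (the −y and +y sides) span the full width; the two side walls fit between them.


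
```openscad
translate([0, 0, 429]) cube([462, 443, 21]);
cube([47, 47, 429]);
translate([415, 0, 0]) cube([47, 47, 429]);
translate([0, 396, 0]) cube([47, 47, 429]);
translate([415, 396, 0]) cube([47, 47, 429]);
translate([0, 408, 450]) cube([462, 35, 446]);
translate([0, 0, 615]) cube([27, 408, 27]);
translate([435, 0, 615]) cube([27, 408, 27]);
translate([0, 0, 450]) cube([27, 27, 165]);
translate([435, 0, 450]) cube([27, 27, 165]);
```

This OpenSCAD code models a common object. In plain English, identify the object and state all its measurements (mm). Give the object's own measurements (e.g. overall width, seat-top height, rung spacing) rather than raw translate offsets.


A chair. The seat is a 462×443×21 mm slab with its top at z = 450 mm, on four 47×47 mm corner legs (flush with the seat edges, standing on z = 0). A flat backrest 35 mm thick, 446 mm tall, spans the full seat width and rises from the seat top along its +y edge, rear face flush with the rear of the seat. Two armrests of 27×27 mm section run along each side from the seat's front edge to the front of the backrest, top faces 192 mm above the seat top and outer faces flush with the seat's x-edges; a 27×27 mm post under the front of each armrest stands on the seat at the front corner.


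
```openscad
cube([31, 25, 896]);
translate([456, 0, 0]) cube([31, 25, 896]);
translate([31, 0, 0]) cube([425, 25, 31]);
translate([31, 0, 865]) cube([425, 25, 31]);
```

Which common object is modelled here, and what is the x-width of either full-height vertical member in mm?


A picture frame. The border width is 31 mm.

Four thin pieces enclosing a rectangular opening — a picture frame. The two full-height stiles are 896 mm tall; the top rail sits at z = 865 and is 31 mm tall, so the border above the opening is 896 − 865 = 31 mm, matching the stile x-width.


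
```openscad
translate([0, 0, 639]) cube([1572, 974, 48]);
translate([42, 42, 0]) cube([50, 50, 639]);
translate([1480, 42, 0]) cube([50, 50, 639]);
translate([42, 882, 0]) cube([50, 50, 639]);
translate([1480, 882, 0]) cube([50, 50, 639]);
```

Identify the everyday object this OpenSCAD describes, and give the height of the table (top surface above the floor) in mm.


A table. The table height is 687 mm.

A 1572×974×48 slab sits at z = 639 on four 50 mm square posts — a table. The top surface is at 639 + 48 = 687 mm.


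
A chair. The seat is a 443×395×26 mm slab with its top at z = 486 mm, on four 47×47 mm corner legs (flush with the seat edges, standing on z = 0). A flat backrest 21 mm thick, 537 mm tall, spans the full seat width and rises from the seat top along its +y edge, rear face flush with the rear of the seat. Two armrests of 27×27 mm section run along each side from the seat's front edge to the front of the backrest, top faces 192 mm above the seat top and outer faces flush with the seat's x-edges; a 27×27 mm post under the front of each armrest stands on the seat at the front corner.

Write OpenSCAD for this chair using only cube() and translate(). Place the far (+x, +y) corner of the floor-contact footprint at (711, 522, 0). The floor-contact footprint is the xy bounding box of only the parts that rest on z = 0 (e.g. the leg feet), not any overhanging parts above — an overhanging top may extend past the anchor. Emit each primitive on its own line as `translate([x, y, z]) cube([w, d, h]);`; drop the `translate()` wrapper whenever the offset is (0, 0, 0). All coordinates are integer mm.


translate([268, 127, 460]) cube([443, 395, 26]);
translate([268, 127, 0]) cube([47, 47, 460]);
translate([664, 127, 0]) cube([47, 47, 460]);
translate([268, 475, 0]) cube([47, 47, 460]);
translate([664, 475, 0]) cube([47, 47, 460]);
translate([268, 501, 486]) cube([443, 21, 537]);
translate([268, 127, 651]) cube([27, 374, 27]);
translate([684, 127, 651]) cube([27, 374, 27]);
translate([268, 127, 486]) cube([27, 27, 165]);
translate([684, 127, 486]) cube([27, 27, 165]);


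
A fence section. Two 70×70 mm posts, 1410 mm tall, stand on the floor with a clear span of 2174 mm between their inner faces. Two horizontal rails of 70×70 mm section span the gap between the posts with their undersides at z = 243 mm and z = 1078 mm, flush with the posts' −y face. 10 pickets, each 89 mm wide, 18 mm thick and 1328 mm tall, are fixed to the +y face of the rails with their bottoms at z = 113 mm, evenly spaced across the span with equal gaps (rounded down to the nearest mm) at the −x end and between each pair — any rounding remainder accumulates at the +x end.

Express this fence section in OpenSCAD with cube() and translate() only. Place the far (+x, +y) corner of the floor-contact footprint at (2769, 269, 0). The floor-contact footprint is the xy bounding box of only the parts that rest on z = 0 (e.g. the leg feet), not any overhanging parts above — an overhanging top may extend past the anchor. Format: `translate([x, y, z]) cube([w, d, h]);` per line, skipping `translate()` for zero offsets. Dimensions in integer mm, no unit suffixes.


translate([455, 199, 0]) cube([70, 70, 1410]);
translate([2699, 199, 0]) cube([70, 70, 1410]);
translate([525, 199, 243]) cube([2174, 70, 70]);
translate([525, 199, 1078]) cube([2174, 70, 70]);
translate([641, 269, 113]) cube([89, 18, 1328]);
translate([846, 269, 113]) cube([89, 18, 1328]);
translate([1051, 269, 113]) cube([89, 18, 1328]);
translate([1256, 269, 113]) cube([89, 18, 1328]);
translate([1461, 269, 113]) cube([89, 18, 1328]);
translate([1666, 269, 113]) cube([89, 18, 1328]);
translate([1871, 269, 113]) cube([89, 18, 1328]);
translate([2076, 269, 113]) cube([89, 18, 1328]);
translate([2281, 269, 113]) cube([89, 18, 1328]);
translate([2486, 269, 113]) cube([89, 18, 1328]);


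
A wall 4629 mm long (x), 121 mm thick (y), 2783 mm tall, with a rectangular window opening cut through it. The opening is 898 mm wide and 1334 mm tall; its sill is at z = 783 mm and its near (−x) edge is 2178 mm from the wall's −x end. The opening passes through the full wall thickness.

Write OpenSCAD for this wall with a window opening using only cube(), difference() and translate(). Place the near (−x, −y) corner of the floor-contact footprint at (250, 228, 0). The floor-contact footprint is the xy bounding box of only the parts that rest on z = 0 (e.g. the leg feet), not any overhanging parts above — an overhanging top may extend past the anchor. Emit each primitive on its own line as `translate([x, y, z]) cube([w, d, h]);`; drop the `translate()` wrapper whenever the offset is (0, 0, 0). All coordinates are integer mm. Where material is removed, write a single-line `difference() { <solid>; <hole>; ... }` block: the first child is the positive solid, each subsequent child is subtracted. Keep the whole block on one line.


difference() { translate([250, 228, 0]) cube([4629, 121, 2783]); translate([2428, 228, 783]) cube([898, 121, 1334]); }


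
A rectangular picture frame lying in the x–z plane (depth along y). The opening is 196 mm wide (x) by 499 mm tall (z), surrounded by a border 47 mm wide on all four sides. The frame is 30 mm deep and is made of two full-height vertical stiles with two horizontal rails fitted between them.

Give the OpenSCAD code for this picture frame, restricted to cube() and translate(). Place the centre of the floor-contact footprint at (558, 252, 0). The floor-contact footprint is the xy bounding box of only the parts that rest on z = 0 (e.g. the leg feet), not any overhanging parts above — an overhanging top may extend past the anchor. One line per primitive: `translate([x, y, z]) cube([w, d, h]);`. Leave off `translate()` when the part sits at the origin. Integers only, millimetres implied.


translate([413, 237, 0]) cube([47, 30, 593]);
translate([656, 237, 0]) cube([47, 30, 593]);
translate([460, 237, 0]) cube([196, 30, 47]);
translate([460, 237, 546]) cube([196, 30, 47]);


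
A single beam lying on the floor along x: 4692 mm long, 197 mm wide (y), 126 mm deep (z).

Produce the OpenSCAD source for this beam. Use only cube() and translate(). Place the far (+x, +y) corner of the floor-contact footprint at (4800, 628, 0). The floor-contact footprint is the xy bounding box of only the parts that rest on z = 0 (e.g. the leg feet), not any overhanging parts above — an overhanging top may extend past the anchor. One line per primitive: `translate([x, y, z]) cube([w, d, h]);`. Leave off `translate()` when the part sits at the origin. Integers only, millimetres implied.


translate([108, 431, 0]) cube([4692, 197, 126]);


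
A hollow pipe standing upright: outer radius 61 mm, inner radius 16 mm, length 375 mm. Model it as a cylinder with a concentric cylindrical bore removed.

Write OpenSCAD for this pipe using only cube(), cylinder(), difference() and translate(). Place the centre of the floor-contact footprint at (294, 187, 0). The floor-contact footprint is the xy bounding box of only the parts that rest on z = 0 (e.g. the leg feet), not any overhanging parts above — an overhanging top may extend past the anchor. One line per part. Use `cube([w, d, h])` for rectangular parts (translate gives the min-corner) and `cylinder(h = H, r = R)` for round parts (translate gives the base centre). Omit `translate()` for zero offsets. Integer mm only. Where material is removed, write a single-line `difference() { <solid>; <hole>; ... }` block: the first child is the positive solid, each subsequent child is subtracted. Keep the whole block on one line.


difference() { translate([294, 187, 0]) cylinder(h = 375, r = 61); translate([294, 187, 0]) cylinder(h = 375, r = 16); }


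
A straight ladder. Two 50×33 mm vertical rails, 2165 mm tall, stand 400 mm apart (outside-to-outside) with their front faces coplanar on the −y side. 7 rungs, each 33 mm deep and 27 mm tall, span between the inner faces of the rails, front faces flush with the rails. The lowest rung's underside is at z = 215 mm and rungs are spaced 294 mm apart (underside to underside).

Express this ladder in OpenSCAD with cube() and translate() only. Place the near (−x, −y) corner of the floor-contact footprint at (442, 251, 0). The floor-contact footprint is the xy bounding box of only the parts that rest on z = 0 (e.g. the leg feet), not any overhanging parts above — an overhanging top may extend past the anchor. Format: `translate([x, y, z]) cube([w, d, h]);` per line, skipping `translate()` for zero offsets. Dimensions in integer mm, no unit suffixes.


translate([442, 251, 0]) cube([50, 33, 2165]);
translate([792, 251, 0]) cube([50, 33, 2165]);
translate([492, 251, 215]) cube([300, 33, 27]);
translate([492, 251, 509]) cube([300, 33, 27]);
translate([492, 251, 803]) cube([300, 33, 27]);
translate([492, 251, 1097]) cube([300, 33, 27]);
translate([492, 251, 1391]) cube([300, 33, 27]);
translate([492, 251, 1685]) cube([300, 33, 27]);
translate([492, 251, 1979]) cube([300, 33, 27]);


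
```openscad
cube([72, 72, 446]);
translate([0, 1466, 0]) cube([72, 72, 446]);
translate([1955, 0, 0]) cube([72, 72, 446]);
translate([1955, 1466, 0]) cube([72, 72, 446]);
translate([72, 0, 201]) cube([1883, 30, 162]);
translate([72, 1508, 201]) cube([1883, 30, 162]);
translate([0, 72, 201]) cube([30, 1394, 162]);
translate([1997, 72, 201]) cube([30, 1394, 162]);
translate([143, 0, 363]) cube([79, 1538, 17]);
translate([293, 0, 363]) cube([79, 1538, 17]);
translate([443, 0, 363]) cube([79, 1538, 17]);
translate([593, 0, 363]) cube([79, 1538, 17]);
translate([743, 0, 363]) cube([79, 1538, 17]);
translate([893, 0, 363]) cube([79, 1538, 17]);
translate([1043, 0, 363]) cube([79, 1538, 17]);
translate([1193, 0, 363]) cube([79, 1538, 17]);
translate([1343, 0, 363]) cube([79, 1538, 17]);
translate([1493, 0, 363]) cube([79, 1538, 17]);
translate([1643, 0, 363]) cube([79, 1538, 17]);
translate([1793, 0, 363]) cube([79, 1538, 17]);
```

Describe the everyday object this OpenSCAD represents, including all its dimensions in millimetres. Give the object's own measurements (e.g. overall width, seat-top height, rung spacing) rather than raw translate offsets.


A bed frame 2027 mm long (x) by 1538 mm wide (y). Four 72×72 mm corner posts, 446 mm tall, at the corners of the footprint. Four rails of 30 mm thickness and 162 mm height run between adjacent posts with their undersides at z = 201 mm, their outer faces flush with the outside of the frame (the two x-running rails run between the posts' inner faces; the two y-running rails run between the posts' inner faces). 12 slats, each 79 mm wide (x) and 17 mm thick, lie across the top of the two x-running rails, running the full 1538 mm width of the frame in y; along x they sit between the end posts with a 71 mm gap after the −x posts and between neighbouring slats, leaving 83 mm before the +x posts.


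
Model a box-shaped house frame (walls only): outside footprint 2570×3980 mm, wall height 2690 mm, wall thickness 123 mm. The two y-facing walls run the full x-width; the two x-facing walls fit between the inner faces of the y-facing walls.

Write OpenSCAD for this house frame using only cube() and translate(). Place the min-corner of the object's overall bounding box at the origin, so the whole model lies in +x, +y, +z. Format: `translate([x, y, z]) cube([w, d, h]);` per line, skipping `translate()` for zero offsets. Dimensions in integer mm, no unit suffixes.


cube([2570, 123, 2690]);
translate([0, 3857, 0]) cube([2570, 123, 2690]);
translate([0, 123, 0]) cube([123, 3734, 2690]);
translate([2447, 123, 0]) cube([123, 3734, 2690]);


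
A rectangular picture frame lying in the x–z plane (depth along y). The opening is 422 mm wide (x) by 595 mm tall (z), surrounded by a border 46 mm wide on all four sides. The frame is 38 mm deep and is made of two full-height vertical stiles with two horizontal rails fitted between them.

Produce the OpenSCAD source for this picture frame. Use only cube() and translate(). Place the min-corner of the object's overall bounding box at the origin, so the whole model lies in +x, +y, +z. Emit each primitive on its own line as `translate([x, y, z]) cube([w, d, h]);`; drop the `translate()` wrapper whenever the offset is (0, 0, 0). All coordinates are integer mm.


cube([46, 38, 687]);
translate([468, 0, 0]) cube([46, 38, 687]);
translate([46, 0, 0]) cube([422, 38, 46]);
translate([46, 0, 641]) cube([422, 38, 46]);


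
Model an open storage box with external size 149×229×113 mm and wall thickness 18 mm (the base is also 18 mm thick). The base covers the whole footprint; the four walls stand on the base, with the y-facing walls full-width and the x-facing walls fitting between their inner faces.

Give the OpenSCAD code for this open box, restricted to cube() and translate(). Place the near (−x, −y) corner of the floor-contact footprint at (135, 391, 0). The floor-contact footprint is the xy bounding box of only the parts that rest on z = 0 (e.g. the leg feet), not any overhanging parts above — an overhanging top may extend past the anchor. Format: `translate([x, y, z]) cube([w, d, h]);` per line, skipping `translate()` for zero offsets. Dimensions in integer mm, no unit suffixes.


translate([135, 391, 0]) cube([149, 229, 18]);
translate([135, 391, 18]) cube([149, 18, 95]);
translate([135, 602, 18]) cube([149, 18, 95]);
translate([135, 409, 18]) cube([18, 193, 95]);
translate([266, 409, 18]) cube([18, 193, 95]);


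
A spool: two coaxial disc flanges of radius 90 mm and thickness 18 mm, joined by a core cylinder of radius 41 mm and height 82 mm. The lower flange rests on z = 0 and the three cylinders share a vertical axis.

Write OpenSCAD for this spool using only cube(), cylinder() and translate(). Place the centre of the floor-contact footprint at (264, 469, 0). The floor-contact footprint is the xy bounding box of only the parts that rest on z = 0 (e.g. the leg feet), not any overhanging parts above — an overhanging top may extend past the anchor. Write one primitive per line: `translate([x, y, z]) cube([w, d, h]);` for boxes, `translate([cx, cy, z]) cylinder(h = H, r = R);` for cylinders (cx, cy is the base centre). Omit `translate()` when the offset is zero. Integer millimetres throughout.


translate([264, 469, 0]) cylinder(h = 18, r = 90);
translate([264, 469, 18]) cylinder(h = 82, r = 41);
translate([264, 469, 100]) cylinder(h = 18, r = 90);


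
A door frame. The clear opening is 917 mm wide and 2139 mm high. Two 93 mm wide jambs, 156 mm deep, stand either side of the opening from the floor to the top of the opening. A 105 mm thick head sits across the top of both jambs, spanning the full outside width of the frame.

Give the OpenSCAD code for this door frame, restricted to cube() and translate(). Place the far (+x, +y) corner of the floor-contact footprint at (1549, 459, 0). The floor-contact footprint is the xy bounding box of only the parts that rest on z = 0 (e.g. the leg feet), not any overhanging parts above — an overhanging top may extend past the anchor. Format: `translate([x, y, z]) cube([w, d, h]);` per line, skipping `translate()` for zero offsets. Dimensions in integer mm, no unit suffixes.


translate([446, 303, 0]) cube([93, 156, 2139]);
translate([1456, 303, 0]) cube([93, 156, 2139]);
translate([446, 303, 2139]) cube([1103, 156, 105]);


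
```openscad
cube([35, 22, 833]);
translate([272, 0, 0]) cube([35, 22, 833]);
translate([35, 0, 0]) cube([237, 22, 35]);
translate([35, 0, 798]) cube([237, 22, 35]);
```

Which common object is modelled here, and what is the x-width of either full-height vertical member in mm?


A picture frame. The border width is 35 mm.

Four thin pieces enclosing a rectangular opening — a picture frame. The two full-height stiles are 833 mm tall; the top rail sits at z = 798 and is 35 mm tall, so the border above the opening is 833 − 798 = 35 mm, matching the stile x-width.


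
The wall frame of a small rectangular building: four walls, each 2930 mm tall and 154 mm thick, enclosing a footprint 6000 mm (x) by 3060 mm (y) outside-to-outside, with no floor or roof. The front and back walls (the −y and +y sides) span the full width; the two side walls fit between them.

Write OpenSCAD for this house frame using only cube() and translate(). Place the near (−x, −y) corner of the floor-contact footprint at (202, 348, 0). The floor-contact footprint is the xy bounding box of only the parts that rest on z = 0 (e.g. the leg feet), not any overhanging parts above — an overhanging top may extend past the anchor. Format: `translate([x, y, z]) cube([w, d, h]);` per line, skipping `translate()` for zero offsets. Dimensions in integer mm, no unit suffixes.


translate([202, 348, 0]) cube([6000, 154, 2930]);
translate([202, 3254, 0]) cube([6000, 154, 2930]);
translate([202, 502, 0]) cube([154, 2752, 2930]);
translate([6048, 502, 0]) cube([154, 2752, 2930]);


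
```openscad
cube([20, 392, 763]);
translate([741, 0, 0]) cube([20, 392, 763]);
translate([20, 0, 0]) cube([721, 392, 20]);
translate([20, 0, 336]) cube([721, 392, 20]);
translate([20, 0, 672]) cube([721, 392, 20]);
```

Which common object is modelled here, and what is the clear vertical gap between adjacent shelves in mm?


A bookshelf. The clear shelf gap is 316 mm.

Two tall side panels with 3 horizontal boards between them — a bookshelf. The first two shelf undersides are at z = 0 and z = 336; with shelf thickness 20, the clear gap is 336 − 0 − 20 = 316 mm.


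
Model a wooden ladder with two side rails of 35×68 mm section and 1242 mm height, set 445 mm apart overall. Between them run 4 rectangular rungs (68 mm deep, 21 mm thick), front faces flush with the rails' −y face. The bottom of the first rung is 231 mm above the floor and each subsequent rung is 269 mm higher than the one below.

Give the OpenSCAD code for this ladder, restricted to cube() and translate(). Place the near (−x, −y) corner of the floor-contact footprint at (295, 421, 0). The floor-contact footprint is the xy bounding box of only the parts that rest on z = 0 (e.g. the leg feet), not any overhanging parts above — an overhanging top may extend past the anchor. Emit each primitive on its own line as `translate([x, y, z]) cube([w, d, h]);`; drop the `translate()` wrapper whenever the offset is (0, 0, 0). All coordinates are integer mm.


translate([295, 421, 0]) cube([35, 68, 1242]);
translate([705, 421, 0]) cube([35, 68, 1242]);
translate([330, 421, 231]) cube([375, 68, 21]);
translate([330, 421, 500]) cube([375, 68, 21]);
translate([330, 421, 769]) cube([375, 68, 21]);
translate([330, 421, 1038]) cube([375, 68, 21]);


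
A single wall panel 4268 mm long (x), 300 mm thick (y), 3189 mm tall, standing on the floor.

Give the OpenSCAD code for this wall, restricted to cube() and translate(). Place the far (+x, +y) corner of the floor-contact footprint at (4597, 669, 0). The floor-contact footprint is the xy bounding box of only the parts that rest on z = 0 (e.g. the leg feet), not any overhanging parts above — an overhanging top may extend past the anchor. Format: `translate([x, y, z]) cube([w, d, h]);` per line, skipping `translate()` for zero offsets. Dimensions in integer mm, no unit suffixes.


translate([329, 369, 0]) cube([4268, 300, 3189]);


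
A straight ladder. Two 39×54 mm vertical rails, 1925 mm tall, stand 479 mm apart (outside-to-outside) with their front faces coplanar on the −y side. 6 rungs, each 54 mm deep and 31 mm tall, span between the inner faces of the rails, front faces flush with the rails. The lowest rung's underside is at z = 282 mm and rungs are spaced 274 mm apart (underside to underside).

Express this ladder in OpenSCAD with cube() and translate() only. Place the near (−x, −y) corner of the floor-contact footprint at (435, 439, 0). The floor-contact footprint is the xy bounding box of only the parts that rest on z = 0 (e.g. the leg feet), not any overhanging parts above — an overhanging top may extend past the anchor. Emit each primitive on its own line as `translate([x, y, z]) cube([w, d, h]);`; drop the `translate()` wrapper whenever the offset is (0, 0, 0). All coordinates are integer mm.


// rung span = 479 - 2*39 = 401
// rung[k] z = 282 + k*274
translate([435, 439, 0]) cube([39, 54, 1925]);
translate([875, 439, 0]) cube([39, 54, 1925]);
translate([474, 439, 282]) cube([401, 54, 31]);
translate([474, 439, 556]) cube([401, 54, 31]);
translate([474, 439, 830]) cube([401, 54, 31]);
translate([474, 439, 1104]) cube([401, 54, 31]);
translate([474, 439, 1378]) cube([401, 54, 31]);
translate([474, 439, 1652]) cube([401, 54, 31]);


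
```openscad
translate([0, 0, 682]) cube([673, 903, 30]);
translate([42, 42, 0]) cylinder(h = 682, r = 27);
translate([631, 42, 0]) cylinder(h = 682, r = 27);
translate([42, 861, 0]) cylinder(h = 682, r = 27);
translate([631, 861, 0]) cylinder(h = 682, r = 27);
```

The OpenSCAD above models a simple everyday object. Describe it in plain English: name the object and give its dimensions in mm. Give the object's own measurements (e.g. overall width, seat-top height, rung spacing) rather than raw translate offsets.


A table: top 673 mm (x) × 903 mm (y), 30 mm thick, upper face at z = 712 mm, on four round legs of 54 mm diameter, each leg's bounding box inset 15 mm from the nearest pair of top edges from z = 0 to the bottom of the top.
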